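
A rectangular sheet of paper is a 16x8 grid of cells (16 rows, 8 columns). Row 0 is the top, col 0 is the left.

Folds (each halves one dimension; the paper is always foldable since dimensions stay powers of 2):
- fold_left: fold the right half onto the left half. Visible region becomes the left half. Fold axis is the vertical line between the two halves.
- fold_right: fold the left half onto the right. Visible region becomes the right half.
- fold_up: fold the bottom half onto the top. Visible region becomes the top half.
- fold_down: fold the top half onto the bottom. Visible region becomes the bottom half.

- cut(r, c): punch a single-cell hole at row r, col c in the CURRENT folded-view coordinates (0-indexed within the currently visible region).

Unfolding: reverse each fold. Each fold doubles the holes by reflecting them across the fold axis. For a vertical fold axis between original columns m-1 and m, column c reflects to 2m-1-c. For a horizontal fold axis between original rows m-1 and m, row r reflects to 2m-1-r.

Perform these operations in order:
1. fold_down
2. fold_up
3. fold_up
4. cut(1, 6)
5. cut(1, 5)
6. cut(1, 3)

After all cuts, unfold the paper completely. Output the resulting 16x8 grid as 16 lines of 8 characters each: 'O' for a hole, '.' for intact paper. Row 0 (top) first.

Op 1 fold_down: fold axis h@8; visible region now rows[8,16) x cols[0,8) = 8x8
Op 2 fold_up: fold axis h@12; visible region now rows[8,12) x cols[0,8) = 4x8
Op 3 fold_up: fold axis h@10; visible region now rows[8,10) x cols[0,8) = 2x8
Op 4 cut(1, 6): punch at orig (9,6); cuts so far [(9, 6)]; region rows[8,10) x cols[0,8) = 2x8
Op 5 cut(1, 5): punch at orig (9,5); cuts so far [(9, 5), (9, 6)]; region rows[8,10) x cols[0,8) = 2x8
Op 6 cut(1, 3): punch at orig (9,3); cuts so far [(9, 3), (9, 5), (9, 6)]; region rows[8,10) x cols[0,8) = 2x8
Unfold 1 (reflect across h@10): 6 holes -> [(9, 3), (9, 5), (9, 6), (10, 3), (10, 5), (10, 6)]
Unfold 2 (reflect across h@12): 12 holes -> [(9, 3), (9, 5), (9, 6), (10, 3), (10, 5), (10, 6), (13, 3), (13, 5), (13, 6), (14, 3), (14, 5), (14, 6)]
Unfold 3 (reflect across h@8): 24 holes -> [(1, 3), (1, 5), (1, 6), (2, 3), (2, 5), (2, 6), (5, 3), (5, 5), (5, 6), (6, 3), (6, 5), (6, 6), (9, 3), (9, 5), (9, 6), (10, 3), (10, 5), (10, 6), (13, 3), (13, 5), (13, 6), (14, 3), (14, 5), (14, 6)]

Answer: ........
...O.OO.
...O.OO.
........
........
...O.OO.
...O.OO.
........
........
...O.OO.
...O.OO.
........
........
...O.OO.
...O.OO.
........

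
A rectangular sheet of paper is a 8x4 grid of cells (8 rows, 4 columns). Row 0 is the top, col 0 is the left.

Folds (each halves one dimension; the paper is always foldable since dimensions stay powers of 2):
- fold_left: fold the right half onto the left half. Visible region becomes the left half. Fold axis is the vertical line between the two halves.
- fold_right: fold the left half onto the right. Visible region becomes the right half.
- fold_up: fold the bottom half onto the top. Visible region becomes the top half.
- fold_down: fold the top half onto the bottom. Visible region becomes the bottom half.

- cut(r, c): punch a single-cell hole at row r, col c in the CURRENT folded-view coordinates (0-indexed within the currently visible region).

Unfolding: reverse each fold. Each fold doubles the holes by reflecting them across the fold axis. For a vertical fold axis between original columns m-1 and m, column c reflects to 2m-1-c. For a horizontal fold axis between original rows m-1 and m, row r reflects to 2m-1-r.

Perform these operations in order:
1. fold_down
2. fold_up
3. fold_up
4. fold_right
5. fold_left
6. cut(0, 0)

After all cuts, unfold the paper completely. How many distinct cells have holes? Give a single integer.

Answer: 32

Derivation:
Op 1 fold_down: fold axis h@4; visible region now rows[4,8) x cols[0,4) = 4x4
Op 2 fold_up: fold axis h@6; visible region now rows[4,6) x cols[0,4) = 2x4
Op 3 fold_up: fold axis h@5; visible region now rows[4,5) x cols[0,4) = 1x4
Op 4 fold_right: fold axis v@2; visible region now rows[4,5) x cols[2,4) = 1x2
Op 5 fold_left: fold axis v@3; visible region now rows[4,5) x cols[2,3) = 1x1
Op 6 cut(0, 0): punch at orig (4,2); cuts so far [(4, 2)]; region rows[4,5) x cols[2,3) = 1x1
Unfold 1 (reflect across v@3): 2 holes -> [(4, 2), (4, 3)]
Unfold 2 (reflect across v@2): 4 holes -> [(4, 0), (4, 1), (4, 2), (4, 3)]
Unfold 3 (reflect across h@5): 8 holes -> [(4, 0), (4, 1), (4, 2), (4, 3), (5, 0), (5, 1), (5, 2), (5, 3)]
Unfold 4 (reflect across h@6): 16 holes -> [(4, 0), (4, 1), (4, 2), (4, 3), (5, 0), (5, 1), (5, 2), (5, 3), (6, 0), (6, 1), (6, 2), (6, 3), (7, 0), (7, 1), (7, 2), (7, 3)]
Unfold 5 (reflect across h@4): 32 holes -> [(0, 0), (0, 1), (0, 2), (0, 3), (1, 0), (1, 1), (1, 2), (1, 3), (2, 0), (2, 1), (2, 2), (2, 3), (3, 0), (3, 1), (3, 2), (3, 3), (4, 0), (4, 1), (4, 2), (4, 3), (5, 0), (5, 1), (5, 2), (5, 3), (6, 0), (6, 1), (6, 2), (6, 3), (7, 0), (7, 1), (7, 2), (7, 3)]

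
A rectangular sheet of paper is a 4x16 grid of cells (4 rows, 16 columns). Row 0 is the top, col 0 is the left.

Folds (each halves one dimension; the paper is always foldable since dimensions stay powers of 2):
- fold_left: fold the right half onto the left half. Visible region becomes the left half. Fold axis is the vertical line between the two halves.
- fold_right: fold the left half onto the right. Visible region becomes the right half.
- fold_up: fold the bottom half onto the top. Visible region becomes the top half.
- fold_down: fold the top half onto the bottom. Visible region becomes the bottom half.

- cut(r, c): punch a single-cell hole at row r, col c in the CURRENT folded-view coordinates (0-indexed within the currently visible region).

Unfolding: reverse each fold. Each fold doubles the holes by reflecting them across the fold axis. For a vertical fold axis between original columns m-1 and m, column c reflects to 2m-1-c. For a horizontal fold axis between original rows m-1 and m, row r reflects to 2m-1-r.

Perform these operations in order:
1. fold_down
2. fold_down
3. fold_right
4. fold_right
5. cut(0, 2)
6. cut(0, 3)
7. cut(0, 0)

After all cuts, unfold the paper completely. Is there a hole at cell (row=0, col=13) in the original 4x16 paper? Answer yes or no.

Op 1 fold_down: fold axis h@2; visible region now rows[2,4) x cols[0,16) = 2x16
Op 2 fold_down: fold axis h@3; visible region now rows[3,4) x cols[0,16) = 1x16
Op 3 fold_right: fold axis v@8; visible region now rows[3,4) x cols[8,16) = 1x8
Op 4 fold_right: fold axis v@12; visible region now rows[3,4) x cols[12,16) = 1x4
Op 5 cut(0, 2): punch at orig (3,14); cuts so far [(3, 14)]; region rows[3,4) x cols[12,16) = 1x4
Op 6 cut(0, 3): punch at orig (3,15); cuts so far [(3, 14), (3, 15)]; region rows[3,4) x cols[12,16) = 1x4
Op 7 cut(0, 0): punch at orig (3,12); cuts so far [(3, 12), (3, 14), (3, 15)]; region rows[3,4) x cols[12,16) = 1x4
Unfold 1 (reflect across v@12): 6 holes -> [(3, 8), (3, 9), (3, 11), (3, 12), (3, 14), (3, 15)]
Unfold 2 (reflect across v@8): 12 holes -> [(3, 0), (3, 1), (3, 3), (3, 4), (3, 6), (3, 7), (3, 8), (3, 9), (3, 11), (3, 12), (3, 14), (3, 15)]
Unfold 3 (reflect across h@3): 24 holes -> [(2, 0), (2, 1), (2, 3), (2, 4), (2, 6), (2, 7), (2, 8), (2, 9), (2, 11), (2, 12), (2, 14), (2, 15), (3, 0), (3, 1), (3, 3), (3, 4), (3, 6), (3, 7), (3, 8), (3, 9), (3, 11), (3, 12), (3, 14), (3, 15)]
Unfold 4 (reflect across h@2): 48 holes -> [(0, 0), (0, 1), (0, 3), (0, 4), (0, 6), (0, 7), (0, 8), (0, 9), (0, 11), (0, 12), (0, 14), (0, 15), (1, 0), (1, 1), (1, 3), (1, 4), (1, 6), (1, 7), (1, 8), (1, 9), (1, 11), (1, 12), (1, 14), (1, 15), (2, 0), (2, 1), (2, 3), (2, 4), (2, 6), (2, 7), (2, 8), (2, 9), (2, 11), (2, 12), (2, 14), (2, 15), (3, 0), (3, 1), (3, 3), (3, 4), (3, 6), (3, 7), (3, 8), (3, 9), (3, 11), (3, 12), (3, 14), (3, 15)]
Holes: [(0, 0), (0, 1), (0, 3), (0, 4), (0, 6), (0, 7), (0, 8), (0, 9), (0, 11), (0, 12), (0, 14), (0, 15), (1, 0), (1, 1), (1, 3), (1, 4), (1, 6), (1, 7), (1, 8), (1, 9), (1, 11), (1, 12), (1, 14), (1, 15), (2, 0), (2, 1), (2, 3), (2, 4), (2, 6), (2, 7), (2, 8), (2, 9), (2, 11), (2, 12), (2, 14), (2, 15), (3, 0), (3, 1), (3, 3), (3, 4), (3, 6), (3, 7), (3, 8), (3, 9), (3, 11), (3, 12), (3, 14), (3, 15)]

Answer: no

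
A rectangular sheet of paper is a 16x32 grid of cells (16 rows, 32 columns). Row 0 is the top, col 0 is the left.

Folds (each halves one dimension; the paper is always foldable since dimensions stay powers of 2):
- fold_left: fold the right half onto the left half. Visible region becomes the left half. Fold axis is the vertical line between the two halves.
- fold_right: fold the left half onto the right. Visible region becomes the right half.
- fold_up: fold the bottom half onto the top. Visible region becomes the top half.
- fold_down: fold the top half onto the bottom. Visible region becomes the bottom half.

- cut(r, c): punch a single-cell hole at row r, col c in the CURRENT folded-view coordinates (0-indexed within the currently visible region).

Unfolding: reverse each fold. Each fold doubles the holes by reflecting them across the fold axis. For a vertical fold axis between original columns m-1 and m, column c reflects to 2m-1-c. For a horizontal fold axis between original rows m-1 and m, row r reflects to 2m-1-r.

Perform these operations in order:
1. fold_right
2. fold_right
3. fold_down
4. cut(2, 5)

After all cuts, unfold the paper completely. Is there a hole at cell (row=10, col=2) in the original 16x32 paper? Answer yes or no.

Answer: yes

Derivation:
Op 1 fold_right: fold axis v@16; visible region now rows[0,16) x cols[16,32) = 16x16
Op 2 fold_right: fold axis v@24; visible region now rows[0,16) x cols[24,32) = 16x8
Op 3 fold_down: fold axis h@8; visible region now rows[8,16) x cols[24,32) = 8x8
Op 4 cut(2, 5): punch at orig (10,29); cuts so far [(10, 29)]; region rows[8,16) x cols[24,32) = 8x8
Unfold 1 (reflect across h@8): 2 holes -> [(5, 29), (10, 29)]
Unfold 2 (reflect across v@24): 4 holes -> [(5, 18), (5, 29), (10, 18), (10, 29)]
Unfold 3 (reflect across v@16): 8 holes -> [(5, 2), (5, 13), (5, 18), (5, 29), (10, 2), (10, 13), (10, 18), (10, 29)]
Holes: [(5, 2), (5, 13), (5, 18), (5, 29), (10, 2), (10, 13), (10, 18), (10, 29)]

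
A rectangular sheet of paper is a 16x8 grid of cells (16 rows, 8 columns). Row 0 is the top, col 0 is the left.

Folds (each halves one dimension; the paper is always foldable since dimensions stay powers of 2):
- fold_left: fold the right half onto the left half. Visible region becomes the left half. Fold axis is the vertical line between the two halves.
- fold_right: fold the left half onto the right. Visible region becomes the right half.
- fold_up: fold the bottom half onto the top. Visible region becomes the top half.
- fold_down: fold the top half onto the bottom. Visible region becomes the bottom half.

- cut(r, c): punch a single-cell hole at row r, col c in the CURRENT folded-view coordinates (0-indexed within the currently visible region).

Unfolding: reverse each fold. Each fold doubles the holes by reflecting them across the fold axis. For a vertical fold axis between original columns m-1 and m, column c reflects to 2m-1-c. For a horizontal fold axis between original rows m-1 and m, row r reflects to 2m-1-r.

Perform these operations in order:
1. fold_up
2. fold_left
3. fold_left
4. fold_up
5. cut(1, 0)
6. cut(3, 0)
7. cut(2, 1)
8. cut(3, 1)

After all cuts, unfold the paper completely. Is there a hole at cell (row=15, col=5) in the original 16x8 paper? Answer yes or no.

Answer: no

Derivation:
Op 1 fold_up: fold axis h@8; visible region now rows[0,8) x cols[0,8) = 8x8
Op 2 fold_left: fold axis v@4; visible region now rows[0,8) x cols[0,4) = 8x4
Op 3 fold_left: fold axis v@2; visible region now rows[0,8) x cols[0,2) = 8x2
Op 4 fold_up: fold axis h@4; visible region now rows[0,4) x cols[0,2) = 4x2
Op 5 cut(1, 0): punch at orig (1,0); cuts so far [(1, 0)]; region rows[0,4) x cols[0,2) = 4x2
Op 6 cut(3, 0): punch at orig (3,0); cuts so far [(1, 0), (3, 0)]; region rows[0,4) x cols[0,2) = 4x2
Op 7 cut(2, 1): punch at orig (2,1); cuts so far [(1, 0), (2, 1), (3, 0)]; region rows[0,4) x cols[0,2) = 4x2
Op 8 cut(3, 1): punch at orig (3,1); cuts so far [(1, 0), (2, 1), (3, 0), (3, 1)]; region rows[0,4) x cols[0,2) = 4x2
Unfold 1 (reflect across h@4): 8 holes -> [(1, 0), (2, 1), (3, 0), (3, 1), (4, 0), (4, 1), (5, 1), (6, 0)]
Unfold 2 (reflect across v@2): 16 holes -> [(1, 0), (1, 3), (2, 1), (2, 2), (3, 0), (3, 1), (3, 2), (3, 3), (4, 0), (4, 1), (4, 2), (4, 3), (5, 1), (5, 2), (6, 0), (6, 3)]
Unfold 3 (reflect across v@4): 32 holes -> [(1, 0), (1, 3), (1, 4), (1, 7), (2, 1), (2, 2), (2, 5), (2, 6), (3, 0), (3, 1), (3, 2), (3, 3), (3, 4), (3, 5), (3, 6), (3, 7), (4, 0), (4, 1), (4, 2), (4, 3), (4, 4), (4, 5), (4, 6), (4, 7), (5, 1), (5, 2), (5, 5), (5, 6), (6, 0), (6, 3), (6, 4), (6, 7)]
Unfold 4 (reflect across h@8): 64 holes -> [(1, 0), (1, 3), (1, 4), (1, 7), (2, 1), (2, 2), (2, 5), (2, 6), (3, 0), (3, 1), (3, 2), (3, 3), (3, 4), (3, 5), (3, 6), (3, 7), (4, 0), (4, 1), (4, 2), (4, 3), (4, 4), (4, 5), (4, 6), (4, 7), (5, 1), (5, 2), (5, 5), (5, 6), (6, 0), (6, 3), (6, 4), (6, 7), (9, 0), (9, 3), (9, 4), (9, 7), (10, 1), (10, 2), (10, 5), (10, 6), (11, 0), (11, 1), (11, 2), (11, 3), (11, 4), (11, 5), (11, 6), (11, 7), (12, 0), (12, 1), (12, 2), (12, 3), (12, 4), (12, 5), (12, 6), (12, 7), (13, 1), (13, 2), (13, 5), (13, 6), (14, 0), (14, 3), (14, 4), (14, 7)]
Holes: [(1, 0), (1, 3), (1, 4), (1, 7), (2, 1), (2, 2), (2, 5), (2, 6), (3, 0), (3, 1), (3, 2), (3, 3), (3, 4), (3, 5), (3, 6), (3, 7), (4, 0), (4, 1), (4, 2), (4, 3), (4, 4), (4, 5), (4, 6), (4, 7), (5, 1), (5, 2), (5, 5), (5, 6), (6, 0), (6, 3), (6, 4), (6, 7), (9, 0), (9, 3), (9, 4), (9, 7), (10, 1), (10, 2), (10, 5), (10, 6), (11, 0), (11, 1), (11, 2), (11, 3), (11, 4), (11, 5), (11, 6), (11, 7), (12, 0), (12, 1), (12, 2), (12, 3), (12, 4), (12, 5), (12, 6), (12, 7), (13, 1), (13, 2), (13, 5), (13, 6), (14, 0), (14, 3), (14, 4), (14, 7)]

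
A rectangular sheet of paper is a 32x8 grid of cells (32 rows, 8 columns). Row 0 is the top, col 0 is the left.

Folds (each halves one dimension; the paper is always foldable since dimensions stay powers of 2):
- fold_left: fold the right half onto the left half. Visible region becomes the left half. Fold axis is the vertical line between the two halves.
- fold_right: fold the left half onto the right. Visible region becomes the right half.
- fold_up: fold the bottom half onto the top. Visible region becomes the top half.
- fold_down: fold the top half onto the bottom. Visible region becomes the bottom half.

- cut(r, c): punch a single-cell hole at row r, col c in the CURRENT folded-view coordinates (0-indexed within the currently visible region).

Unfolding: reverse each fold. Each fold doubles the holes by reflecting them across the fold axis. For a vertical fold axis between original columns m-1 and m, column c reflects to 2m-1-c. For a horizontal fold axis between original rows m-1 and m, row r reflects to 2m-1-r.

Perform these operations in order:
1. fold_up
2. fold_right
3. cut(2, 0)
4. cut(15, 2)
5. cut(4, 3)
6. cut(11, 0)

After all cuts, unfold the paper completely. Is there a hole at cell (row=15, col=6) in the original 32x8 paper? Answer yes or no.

Answer: yes

Derivation:
Op 1 fold_up: fold axis h@16; visible region now rows[0,16) x cols[0,8) = 16x8
Op 2 fold_right: fold axis v@4; visible region now rows[0,16) x cols[4,8) = 16x4
Op 3 cut(2, 0): punch at orig (2,4); cuts so far [(2, 4)]; region rows[0,16) x cols[4,8) = 16x4
Op 4 cut(15, 2): punch at orig (15,6); cuts so far [(2, 4), (15, 6)]; region rows[0,16) x cols[4,8) = 16x4
Op 5 cut(4, 3): punch at orig (4,7); cuts so far [(2, 4), (4, 7), (15, 6)]; region rows[0,16) x cols[4,8) = 16x4
Op 6 cut(11, 0): punch at orig (11,4); cuts so far [(2, 4), (4, 7), (11, 4), (15, 6)]; region rows[0,16) x cols[4,8) = 16x4
Unfold 1 (reflect across v@4): 8 holes -> [(2, 3), (2, 4), (4, 0), (4, 7), (11, 3), (11, 4), (15, 1), (15, 6)]
Unfold 2 (reflect across h@16): 16 holes -> [(2, 3), (2, 4), (4, 0), (4, 7), (11, 3), (11, 4), (15, 1), (15, 6), (16, 1), (16, 6), (20, 3), (20, 4), (27, 0), (27, 7), (29, 3), (29, 4)]
Holes: [(2, 3), (2, 4), (4, 0), (4, 7), (11, 3), (11, 4), (15, 1), (15, 6), (16, 1), (16, 6), (20, 3), (20, 4), (27, 0), (27, 7), (29, 3), (29, 4)]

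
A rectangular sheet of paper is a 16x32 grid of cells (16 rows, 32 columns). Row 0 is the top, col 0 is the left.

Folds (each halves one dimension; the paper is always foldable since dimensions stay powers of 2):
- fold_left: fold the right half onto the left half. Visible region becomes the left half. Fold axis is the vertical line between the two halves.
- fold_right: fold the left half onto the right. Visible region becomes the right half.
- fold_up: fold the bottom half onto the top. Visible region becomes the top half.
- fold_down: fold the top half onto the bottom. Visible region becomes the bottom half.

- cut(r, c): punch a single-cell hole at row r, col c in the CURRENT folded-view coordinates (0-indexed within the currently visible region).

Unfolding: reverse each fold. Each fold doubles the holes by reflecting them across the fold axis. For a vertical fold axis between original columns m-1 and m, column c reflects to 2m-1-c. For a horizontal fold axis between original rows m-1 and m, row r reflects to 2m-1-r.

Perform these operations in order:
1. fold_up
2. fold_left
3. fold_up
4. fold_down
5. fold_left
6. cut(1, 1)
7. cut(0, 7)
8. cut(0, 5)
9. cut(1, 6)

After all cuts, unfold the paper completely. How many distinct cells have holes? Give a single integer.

Op 1 fold_up: fold axis h@8; visible region now rows[0,8) x cols[0,32) = 8x32
Op 2 fold_left: fold axis v@16; visible region now rows[0,8) x cols[0,16) = 8x16
Op 3 fold_up: fold axis h@4; visible region now rows[0,4) x cols[0,16) = 4x16
Op 4 fold_down: fold axis h@2; visible region now rows[2,4) x cols[0,16) = 2x16
Op 5 fold_left: fold axis v@8; visible region now rows[2,4) x cols[0,8) = 2x8
Op 6 cut(1, 1): punch at orig (3,1); cuts so far [(3, 1)]; region rows[2,4) x cols[0,8) = 2x8
Op 7 cut(0, 7): punch at orig (2,7); cuts so far [(2, 7), (3, 1)]; region rows[2,4) x cols[0,8) = 2x8
Op 8 cut(0, 5): punch at orig (2,5); cuts so far [(2, 5), (2, 7), (3, 1)]; region rows[2,4) x cols[0,8) = 2x8
Op 9 cut(1, 6): punch at orig (3,6); cuts so far [(2, 5), (2, 7), (3, 1), (3, 6)]; region rows[2,4) x cols[0,8) = 2x8
Unfold 1 (reflect across v@8): 8 holes -> [(2, 5), (2, 7), (2, 8), (2, 10), (3, 1), (3, 6), (3, 9), (3, 14)]
Unfold 2 (reflect across h@2): 16 holes -> [(0, 1), (0, 6), (0, 9), (0, 14), (1, 5), (1, 7), (1, 8), (1, 10), (2, 5), (2, 7), (2, 8), (2, 10), (3, 1), (3, 6), (3, 9), (3, 14)]
Unfold 3 (reflect across h@4): 32 holes -> [(0, 1), (0, 6), (0, 9), (0, 14), (1, 5), (1, 7), (1, 8), (1, 10), (2, 5), (2, 7), (2, 8), (2, 10), (3, 1), (3, 6), (3, 9), (3, 14), (4, 1), (4, 6), (4, 9), (4, 14), (5, 5), (5, 7), (5, 8), (5, 10), (6, 5), (6, 7), (6, 8), (6, 10), (7, 1), (7, 6), (7, 9), (7, 14)]
Unfold 4 (reflect across v@16): 64 holes -> [(0, 1), (0, 6), (0, 9), (0, 14), (0, 17), (0, 22), (0, 25), (0, 30), (1, 5), (1, 7), (1, 8), (1, 10), (1, 21), (1, 23), (1, 24), (1, 26), (2, 5), (2, 7), (2, 8), (2, 10), (2, 21), (2, 23), (2, 24), (2, 26), (3, 1), (3, 6), (3, 9), (3, 14), (3, 17), (3, 22), (3, 25), (3, 30), (4, 1), (4, 6), (4, 9), (4, 14), (4, 17), (4, 22), (4, 25), (4, 30), (5, 5), (5, 7), (5, 8), (5, 10), (5, 21), (5, 23), (5, 24), (5, 26), (6, 5), (6, 7), (6, 8), (6, 10), (6, 21), (6, 23), (6, 24), (6, 26), (7, 1), (7, 6), (7, 9), (7, 14), (7, 17), (7, 22), (7, 25), (7, 30)]
Unfold 5 (reflect across h@8): 128 holes -> [(0, 1), (0, 6), (0, 9), (0, 14), (0, 17), (0, 22), (0, 25), (0, 30), (1, 5), (1, 7), (1, 8), (1, 10), (1, 21), (1, 23), (1, 24), (1, 26), (2, 5), (2, 7), (2, 8), (2, 10), (2, 21), (2, 23), (2, 24), (2, 26), (3, 1), (3, 6), (3, 9), (3, 14), (3, 17), (3, 22), (3, 25), (3, 30), (4, 1), (4, 6), (4, 9), (4, 14), (4, 17), (4, 22), (4, 25), (4, 30), (5, 5), (5, 7), (5, 8), (5, 10), (5, 21), (5, 23), (5, 24), (5, 26), (6, 5), (6, 7), (6, 8), (6, 10), (6, 21), (6, 23), (6, 24), (6, 26), (7, 1), (7, 6), (7, 9), (7, 14), (7, 17), (7, 22), (7, 25), (7, 30), (8, 1), (8, 6), (8, 9), (8, 14), (8, 17), (8, 22), (8, 25), (8, 30), (9, 5), (9, 7), (9, 8), (9, 10), (9, 21), (9, 23), (9, 24), (9, 26), (10, 5), (10, 7), (10, 8), (10, 10), (10, 21), (10, 23), (10, 24), (10, 26), (11, 1), (11, 6), (11, 9), (11, 14), (11, 17), (11, 22), (11, 25), (11, 30), (12, 1), (12, 6), (12, 9), (12, 14), (12, 17), (12, 22), (12, 25), (12, 30), (13, 5), (13, 7), (13, 8), (13, 10), (13, 21), (13, 23), (13, 24), (13, 26), (14, 5), (14, 7), (14, 8), (14, 10), (14, 21), (14, 23), (14, 24), (14, 26), (15, 1), (15, 6), (15, 9), (15, 14), (15, 17), (15, 22), (15, 25), (15, 30)]

Answer: 128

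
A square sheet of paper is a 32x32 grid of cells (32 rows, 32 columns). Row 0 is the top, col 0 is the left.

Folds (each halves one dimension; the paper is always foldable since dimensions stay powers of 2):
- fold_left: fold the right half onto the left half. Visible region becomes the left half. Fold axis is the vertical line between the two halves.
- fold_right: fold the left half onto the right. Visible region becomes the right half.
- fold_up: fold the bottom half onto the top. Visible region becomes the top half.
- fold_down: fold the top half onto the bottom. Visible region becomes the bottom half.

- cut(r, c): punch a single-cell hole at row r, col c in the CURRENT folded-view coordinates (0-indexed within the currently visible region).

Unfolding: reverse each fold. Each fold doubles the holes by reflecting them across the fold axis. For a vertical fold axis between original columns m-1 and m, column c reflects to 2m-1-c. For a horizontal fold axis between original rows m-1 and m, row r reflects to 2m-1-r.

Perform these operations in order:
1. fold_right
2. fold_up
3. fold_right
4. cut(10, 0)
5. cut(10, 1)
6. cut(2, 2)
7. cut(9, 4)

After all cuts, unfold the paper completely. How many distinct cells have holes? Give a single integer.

Answer: 32

Derivation:
Op 1 fold_right: fold axis v@16; visible region now rows[0,32) x cols[16,32) = 32x16
Op 2 fold_up: fold axis h@16; visible region now rows[0,16) x cols[16,32) = 16x16
Op 3 fold_right: fold axis v@24; visible region now rows[0,16) x cols[24,32) = 16x8
Op 4 cut(10, 0): punch at orig (10,24); cuts so far [(10, 24)]; region rows[0,16) x cols[24,32) = 16x8
Op 5 cut(10, 1): punch at orig (10,25); cuts so far [(10, 24), (10, 25)]; region rows[0,16) x cols[24,32) = 16x8
Op 6 cut(2, 2): punch at orig (2,26); cuts so far [(2, 26), (10, 24), (10, 25)]; region rows[0,16) x cols[24,32) = 16x8
Op 7 cut(9, 4): punch at orig (9,28); cuts so far [(2, 26), (9, 28), (10, 24), (10, 25)]; region rows[0,16) x cols[24,32) = 16x8
Unfold 1 (reflect across v@24): 8 holes -> [(2, 21), (2, 26), (9, 19), (9, 28), (10, 22), (10, 23), (10, 24), (10, 25)]
Unfold 2 (reflect across h@16): 16 holes -> [(2, 21), (2, 26), (9, 19), (9, 28), (10, 22), (10, 23), (10, 24), (10, 25), (21, 22), (21, 23), (21, 24), (21, 25), (22, 19), (22, 28), (29, 21), (29, 26)]
Unfold 3 (reflect across v@16): 32 holes -> [(2, 5), (2, 10), (2, 21), (2, 26), (9, 3), (9, 12), (9, 19), (9, 28), (10, 6), (10, 7), (10, 8), (10, 9), (10, 22), (10, 23), (10, 24), (10, 25), (21, 6), (21, 7), (21, 8), (21, 9), (21, 22), (21, 23), (21, 24), (21, 25), (22, 3), (22, 12), (22, 19), (22, 28), (29, 5), (29, 10), (29, 21), (29, 26)]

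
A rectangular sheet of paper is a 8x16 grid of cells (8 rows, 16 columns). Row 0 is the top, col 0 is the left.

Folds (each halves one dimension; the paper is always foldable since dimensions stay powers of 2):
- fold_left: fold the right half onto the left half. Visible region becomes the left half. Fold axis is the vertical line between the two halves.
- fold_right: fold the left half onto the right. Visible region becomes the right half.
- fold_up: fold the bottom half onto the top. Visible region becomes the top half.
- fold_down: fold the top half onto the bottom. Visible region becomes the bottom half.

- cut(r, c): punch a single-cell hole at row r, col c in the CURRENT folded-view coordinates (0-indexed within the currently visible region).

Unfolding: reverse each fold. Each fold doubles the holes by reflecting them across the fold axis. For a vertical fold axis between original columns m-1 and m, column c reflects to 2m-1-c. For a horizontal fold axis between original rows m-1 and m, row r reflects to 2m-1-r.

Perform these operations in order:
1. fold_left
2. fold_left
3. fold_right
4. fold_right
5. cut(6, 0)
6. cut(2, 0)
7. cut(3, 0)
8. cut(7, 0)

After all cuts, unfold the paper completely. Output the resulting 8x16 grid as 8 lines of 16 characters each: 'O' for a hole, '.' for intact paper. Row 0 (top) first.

Answer: ................
................
OOOOOOOOOOOOOOOO
OOOOOOOOOOOOOOOO
................
................
OOOOOOOOOOOOOOOO
OOOOOOOOOOOOOOOO

Derivation:
Op 1 fold_left: fold axis v@8; visible region now rows[0,8) x cols[0,8) = 8x8
Op 2 fold_left: fold axis v@4; visible region now rows[0,8) x cols[0,4) = 8x4
Op 3 fold_right: fold axis v@2; visible region now rows[0,8) x cols[2,4) = 8x2
Op 4 fold_right: fold axis v@3; visible region now rows[0,8) x cols[3,4) = 8x1
Op 5 cut(6, 0): punch at orig (6,3); cuts so far [(6, 3)]; region rows[0,8) x cols[3,4) = 8x1
Op 6 cut(2, 0): punch at orig (2,3); cuts so far [(2, 3), (6, 3)]; region rows[0,8) x cols[3,4) = 8x1
Op 7 cut(3, 0): punch at orig (3,3); cuts so far [(2, 3), (3, 3), (6, 3)]; region rows[0,8) x cols[3,4) = 8x1
Op 8 cut(7, 0): punch at orig (7,3); cuts so far [(2, 3), (3, 3), (6, 3), (7, 3)]; region rows[0,8) x cols[3,4) = 8x1
Unfold 1 (reflect across v@3): 8 holes -> [(2, 2), (2, 3), (3, 2), (3, 3), (6, 2), (6, 3), (7, 2), (7, 3)]
Unfold 2 (reflect across v@2): 16 holes -> [(2, 0), (2, 1), (2, 2), (2, 3), (3, 0), (3, 1), (3, 2), (3, 3), (6, 0), (6, 1), (6, 2), (6, 3), (7, 0), (7, 1), (7, 2), (7, 3)]
Unfold 3 (reflect across v@4): 32 holes -> [(2, 0), (2, 1), (2, 2), (2, 3), (2, 4), (2, 5), (2, 6), (2, 7), (3, 0), (3, 1), (3, 2), (3, 3), (3, 4), (3, 5), (3, 6), (3, 7), (6, 0), (6, 1), (6, 2), (6, 3), (6, 4), (6, 5), (6, 6), (6, 7), (7, 0), (7, 1), (7, 2), (7, 3), (7, 4), (7, 5), (7, 6), (7, 7)]
Unfold 4 (reflect across v@8): 64 holes -> [(2, 0), (2, 1), (2, 2), (2, 3), (2, 4), (2, 5), (2, 6), (2, 7), (2, 8), (2, 9), (2, 10), (2, 11), (2, 12), (2, 13), (2, 14), (2, 15), (3, 0), (3, 1), (3, 2), (3, 3), (3, 4), (3, 5), (3, 6), (3, 7), (3, 8), (3, 9), (3, 10), (3, 11), (3, 12), (3, 13), (3, 14), (3, 15), (6, 0), (6, 1), (6, 2), (6, 3), (6, 4), (6, 5), (6, 6), (6, 7), (6, 8), (6, 9), (6, 10), (6, 11), (6, 12), (6, 13), (6, 14), (6, 15), (7, 0), (7, 1), (7, 2), (7, 3), (7, 4), (7, 5), (7, 6), (7, 7), (7, 8), (7, 9), (7, 10), (7, 11), (7, 12), (7, 13), (7, 14), (7, 15)]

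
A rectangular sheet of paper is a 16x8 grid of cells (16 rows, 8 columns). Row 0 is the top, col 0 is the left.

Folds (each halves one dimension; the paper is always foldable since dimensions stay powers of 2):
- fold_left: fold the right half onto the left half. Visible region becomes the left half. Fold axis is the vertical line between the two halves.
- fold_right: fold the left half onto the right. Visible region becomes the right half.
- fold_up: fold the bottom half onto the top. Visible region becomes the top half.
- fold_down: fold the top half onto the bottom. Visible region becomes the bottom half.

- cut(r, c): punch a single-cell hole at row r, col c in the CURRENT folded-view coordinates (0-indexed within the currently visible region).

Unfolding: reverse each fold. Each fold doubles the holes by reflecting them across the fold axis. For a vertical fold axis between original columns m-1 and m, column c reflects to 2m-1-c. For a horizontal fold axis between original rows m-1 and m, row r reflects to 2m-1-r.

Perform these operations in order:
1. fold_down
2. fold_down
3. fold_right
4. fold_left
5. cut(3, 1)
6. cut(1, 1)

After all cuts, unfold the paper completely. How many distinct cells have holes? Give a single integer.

Answer: 32

Derivation:
Op 1 fold_down: fold axis h@8; visible region now rows[8,16) x cols[0,8) = 8x8
Op 2 fold_down: fold axis h@12; visible region now rows[12,16) x cols[0,8) = 4x8
Op 3 fold_right: fold axis v@4; visible region now rows[12,16) x cols[4,8) = 4x4
Op 4 fold_left: fold axis v@6; visible region now rows[12,16) x cols[4,6) = 4x2
Op 5 cut(3, 1): punch at orig (15,5); cuts so far [(15, 5)]; region rows[12,16) x cols[4,6) = 4x2
Op 6 cut(1, 1): punch at orig (13,5); cuts so far [(13, 5), (15, 5)]; region rows[12,16) x cols[4,6) = 4x2
Unfold 1 (reflect across v@6): 4 holes -> [(13, 5), (13, 6), (15, 5), (15, 6)]
Unfold 2 (reflect across v@4): 8 holes -> [(13, 1), (13, 2), (13, 5), (13, 6), (15, 1), (15, 2), (15, 5), (15, 6)]
Unfold 3 (reflect across h@12): 16 holes -> [(8, 1), (8, 2), (8, 5), (8, 6), (10, 1), (10, 2), (10, 5), (10, 6), (13, 1), (13, 2), (13, 5), (13, 6), (15, 1), (15, 2), (15, 5), (15, 6)]
Unfold 4 (reflect across h@8): 32 holes -> [(0, 1), (0, 2), (0, 5), (0, 6), (2, 1), (2, 2), (2, 5), (2, 6), (5, 1), (5, 2), (5, 5), (5, 6), (7, 1), (7, 2), (7, 5), (7, 6), (8, 1), (8, 2), (8, 5), (8, 6), (10, 1), (10, 2), (10, 5), (10, 6), (13, 1), (13, 2), (13, 5), (13, 6), (15, 1), (15, 2), (15, 5), (15, 6)]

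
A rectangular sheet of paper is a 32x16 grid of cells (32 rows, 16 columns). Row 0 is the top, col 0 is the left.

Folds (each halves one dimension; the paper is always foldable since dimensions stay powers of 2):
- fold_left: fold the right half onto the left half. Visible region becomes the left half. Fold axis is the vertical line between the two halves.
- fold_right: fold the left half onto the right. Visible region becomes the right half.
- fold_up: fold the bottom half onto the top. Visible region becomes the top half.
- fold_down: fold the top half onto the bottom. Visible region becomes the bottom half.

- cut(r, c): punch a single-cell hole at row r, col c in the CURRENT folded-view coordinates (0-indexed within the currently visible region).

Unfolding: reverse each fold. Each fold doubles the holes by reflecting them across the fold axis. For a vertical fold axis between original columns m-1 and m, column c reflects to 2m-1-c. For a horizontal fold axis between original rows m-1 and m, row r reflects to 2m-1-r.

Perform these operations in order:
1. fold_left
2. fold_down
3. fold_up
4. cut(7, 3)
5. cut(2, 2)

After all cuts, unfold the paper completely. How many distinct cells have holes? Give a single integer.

Op 1 fold_left: fold axis v@8; visible region now rows[0,32) x cols[0,8) = 32x8
Op 2 fold_down: fold axis h@16; visible region now rows[16,32) x cols[0,8) = 16x8
Op 3 fold_up: fold axis h@24; visible region now rows[16,24) x cols[0,8) = 8x8
Op 4 cut(7, 3): punch at orig (23,3); cuts so far [(23, 3)]; region rows[16,24) x cols[0,8) = 8x8
Op 5 cut(2, 2): punch at orig (18,2); cuts so far [(18, 2), (23, 3)]; region rows[16,24) x cols[0,8) = 8x8
Unfold 1 (reflect across h@24): 4 holes -> [(18, 2), (23, 3), (24, 3), (29, 2)]
Unfold 2 (reflect across h@16): 8 holes -> [(2, 2), (7, 3), (8, 3), (13, 2), (18, 2), (23, 3), (24, 3), (29, 2)]
Unfold 3 (reflect across v@8): 16 holes -> [(2, 2), (2, 13), (7, 3), (7, 12), (8, 3), (8, 12), (13, 2), (13, 13), (18, 2), (18, 13), (23, 3), (23, 12), (24, 3), (24, 12), (29, 2), (29, 13)]

Answer: 16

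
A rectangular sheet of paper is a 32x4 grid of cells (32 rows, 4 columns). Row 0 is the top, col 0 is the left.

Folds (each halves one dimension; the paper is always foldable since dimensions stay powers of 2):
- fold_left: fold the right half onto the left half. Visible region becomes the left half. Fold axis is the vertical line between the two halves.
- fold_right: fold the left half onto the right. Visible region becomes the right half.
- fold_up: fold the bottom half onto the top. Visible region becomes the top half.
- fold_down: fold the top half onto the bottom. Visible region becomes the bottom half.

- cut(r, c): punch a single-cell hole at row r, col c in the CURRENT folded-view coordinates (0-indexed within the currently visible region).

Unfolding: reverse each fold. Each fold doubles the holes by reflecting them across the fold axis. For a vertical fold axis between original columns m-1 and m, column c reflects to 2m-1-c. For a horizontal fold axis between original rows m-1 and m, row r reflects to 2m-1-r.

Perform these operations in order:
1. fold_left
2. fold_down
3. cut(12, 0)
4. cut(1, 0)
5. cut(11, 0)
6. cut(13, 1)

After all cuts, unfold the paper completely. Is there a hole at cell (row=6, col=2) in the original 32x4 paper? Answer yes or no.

Op 1 fold_left: fold axis v@2; visible region now rows[0,32) x cols[0,2) = 32x2
Op 2 fold_down: fold axis h@16; visible region now rows[16,32) x cols[0,2) = 16x2
Op 3 cut(12, 0): punch at orig (28,0); cuts so far [(28, 0)]; region rows[16,32) x cols[0,2) = 16x2
Op 4 cut(1, 0): punch at orig (17,0); cuts so far [(17, 0), (28, 0)]; region rows[16,32) x cols[0,2) = 16x2
Op 5 cut(11, 0): punch at orig (27,0); cuts so far [(17, 0), (27, 0), (28, 0)]; region rows[16,32) x cols[0,2) = 16x2
Op 6 cut(13, 1): punch at orig (29,1); cuts so far [(17, 0), (27, 0), (28, 0), (29, 1)]; region rows[16,32) x cols[0,2) = 16x2
Unfold 1 (reflect across h@16): 8 holes -> [(2, 1), (3, 0), (4, 0), (14, 0), (17, 0), (27, 0), (28, 0), (29, 1)]
Unfold 2 (reflect across v@2): 16 holes -> [(2, 1), (2, 2), (3, 0), (3, 3), (4, 0), (4, 3), (14, 0), (14, 3), (17, 0), (17, 3), (27, 0), (27, 3), (28, 0), (28, 3), (29, 1), (29, 2)]
Holes: [(2, 1), (2, 2), (3, 0), (3, 3), (4, 0), (4, 3), (14, 0), (14, 3), (17, 0), (17, 3), (27, 0), (27, 3), (28, 0), (28, 3), (29, 1), (29, 2)]

Answer: no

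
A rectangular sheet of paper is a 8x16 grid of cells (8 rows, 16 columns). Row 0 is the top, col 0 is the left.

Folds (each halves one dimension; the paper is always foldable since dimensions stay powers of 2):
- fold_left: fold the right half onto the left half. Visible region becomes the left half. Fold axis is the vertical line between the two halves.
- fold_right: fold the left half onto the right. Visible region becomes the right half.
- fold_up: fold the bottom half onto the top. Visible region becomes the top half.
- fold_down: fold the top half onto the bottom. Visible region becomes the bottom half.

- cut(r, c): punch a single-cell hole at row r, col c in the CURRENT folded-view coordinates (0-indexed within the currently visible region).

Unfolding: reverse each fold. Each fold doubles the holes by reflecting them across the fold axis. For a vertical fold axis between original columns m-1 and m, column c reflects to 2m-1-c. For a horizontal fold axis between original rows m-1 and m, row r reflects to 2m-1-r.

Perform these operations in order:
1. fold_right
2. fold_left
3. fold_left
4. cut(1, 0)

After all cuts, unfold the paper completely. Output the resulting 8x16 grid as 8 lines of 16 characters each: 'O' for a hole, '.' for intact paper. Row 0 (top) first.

Op 1 fold_right: fold axis v@8; visible region now rows[0,8) x cols[8,16) = 8x8
Op 2 fold_left: fold axis v@12; visible region now rows[0,8) x cols[8,12) = 8x4
Op 3 fold_left: fold axis v@10; visible region now rows[0,8) x cols[8,10) = 8x2
Op 4 cut(1, 0): punch at orig (1,8); cuts so far [(1, 8)]; region rows[0,8) x cols[8,10) = 8x2
Unfold 1 (reflect across v@10): 2 holes -> [(1, 8), (1, 11)]
Unfold 2 (reflect across v@12): 4 holes -> [(1, 8), (1, 11), (1, 12), (1, 15)]
Unfold 3 (reflect across v@8): 8 holes -> [(1, 0), (1, 3), (1, 4), (1, 7), (1, 8), (1, 11), (1, 12), (1, 15)]

Answer: ................
O..OO..OO..OO..O
................
................
................
................
................
................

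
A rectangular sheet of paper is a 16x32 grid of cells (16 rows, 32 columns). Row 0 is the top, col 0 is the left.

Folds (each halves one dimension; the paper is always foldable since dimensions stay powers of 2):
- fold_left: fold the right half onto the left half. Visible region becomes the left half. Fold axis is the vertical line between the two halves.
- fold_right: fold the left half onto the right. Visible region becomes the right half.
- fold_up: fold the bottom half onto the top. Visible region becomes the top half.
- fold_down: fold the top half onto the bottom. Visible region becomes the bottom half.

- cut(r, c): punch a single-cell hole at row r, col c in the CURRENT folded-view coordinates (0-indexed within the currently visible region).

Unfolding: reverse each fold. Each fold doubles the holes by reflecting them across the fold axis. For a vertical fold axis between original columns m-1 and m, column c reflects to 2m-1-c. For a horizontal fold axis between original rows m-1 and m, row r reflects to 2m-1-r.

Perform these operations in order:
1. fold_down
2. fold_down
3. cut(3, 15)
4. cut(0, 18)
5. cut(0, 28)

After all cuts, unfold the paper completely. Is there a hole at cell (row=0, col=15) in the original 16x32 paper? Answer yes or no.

Op 1 fold_down: fold axis h@8; visible region now rows[8,16) x cols[0,32) = 8x32
Op 2 fold_down: fold axis h@12; visible region now rows[12,16) x cols[0,32) = 4x32
Op 3 cut(3, 15): punch at orig (15,15); cuts so far [(15, 15)]; region rows[12,16) x cols[0,32) = 4x32
Op 4 cut(0, 18): punch at orig (12,18); cuts so far [(12, 18), (15, 15)]; region rows[12,16) x cols[0,32) = 4x32
Op 5 cut(0, 28): punch at orig (12,28); cuts so far [(12, 18), (12, 28), (15, 15)]; region rows[12,16) x cols[0,32) = 4x32
Unfold 1 (reflect across h@12): 6 holes -> [(8, 15), (11, 18), (11, 28), (12, 18), (12, 28), (15, 15)]
Unfold 2 (reflect across h@8): 12 holes -> [(0, 15), (3, 18), (3, 28), (4, 18), (4, 28), (7, 15), (8, 15), (11, 18), (11, 28), (12, 18), (12, 28), (15, 15)]
Holes: [(0, 15), (3, 18), (3, 28), (4, 18), (4, 28), (7, 15), (8, 15), (11, 18), (11, 28), (12, 18), (12, 28), (15, 15)]

Answer: yes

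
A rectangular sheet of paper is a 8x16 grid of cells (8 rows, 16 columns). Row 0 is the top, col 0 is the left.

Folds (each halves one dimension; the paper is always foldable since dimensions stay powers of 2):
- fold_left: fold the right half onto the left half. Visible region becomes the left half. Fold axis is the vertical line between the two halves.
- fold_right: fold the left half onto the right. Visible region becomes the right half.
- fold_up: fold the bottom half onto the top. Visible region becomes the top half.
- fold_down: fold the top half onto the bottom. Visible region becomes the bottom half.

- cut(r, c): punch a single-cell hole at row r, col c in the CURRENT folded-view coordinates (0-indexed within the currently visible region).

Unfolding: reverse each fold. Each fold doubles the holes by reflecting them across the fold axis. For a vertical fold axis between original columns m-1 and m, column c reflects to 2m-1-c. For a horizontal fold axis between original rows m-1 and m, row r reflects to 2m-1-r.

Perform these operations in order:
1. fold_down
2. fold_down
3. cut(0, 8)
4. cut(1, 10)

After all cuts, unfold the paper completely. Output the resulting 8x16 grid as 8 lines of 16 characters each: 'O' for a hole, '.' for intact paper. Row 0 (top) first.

Op 1 fold_down: fold axis h@4; visible region now rows[4,8) x cols[0,16) = 4x16
Op 2 fold_down: fold axis h@6; visible region now rows[6,8) x cols[0,16) = 2x16
Op 3 cut(0, 8): punch at orig (6,8); cuts so far [(6, 8)]; region rows[6,8) x cols[0,16) = 2x16
Op 4 cut(1, 10): punch at orig (7,10); cuts so far [(6, 8), (7, 10)]; region rows[6,8) x cols[0,16) = 2x16
Unfold 1 (reflect across h@6): 4 holes -> [(4, 10), (5, 8), (6, 8), (7, 10)]
Unfold 2 (reflect across h@4): 8 holes -> [(0, 10), (1, 8), (2, 8), (3, 10), (4, 10), (5, 8), (6, 8), (7, 10)]

Answer: ..........O.....
........O.......
........O.......
..........O.....
..........O.....
........O.......
........O.......
..........O.....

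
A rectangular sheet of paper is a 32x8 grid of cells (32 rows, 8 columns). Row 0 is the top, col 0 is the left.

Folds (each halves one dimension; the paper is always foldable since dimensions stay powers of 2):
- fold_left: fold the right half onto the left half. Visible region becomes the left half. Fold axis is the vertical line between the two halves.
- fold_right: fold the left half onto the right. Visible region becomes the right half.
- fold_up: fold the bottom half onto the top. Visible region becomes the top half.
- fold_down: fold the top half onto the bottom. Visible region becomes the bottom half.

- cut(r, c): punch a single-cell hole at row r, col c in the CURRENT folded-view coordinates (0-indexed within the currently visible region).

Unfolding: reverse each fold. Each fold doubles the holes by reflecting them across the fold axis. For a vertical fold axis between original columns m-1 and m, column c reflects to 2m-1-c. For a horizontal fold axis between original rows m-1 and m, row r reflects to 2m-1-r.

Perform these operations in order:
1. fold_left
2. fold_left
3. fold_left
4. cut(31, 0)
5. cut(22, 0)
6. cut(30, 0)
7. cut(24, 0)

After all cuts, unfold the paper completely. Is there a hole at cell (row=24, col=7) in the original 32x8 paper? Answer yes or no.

Op 1 fold_left: fold axis v@4; visible region now rows[0,32) x cols[0,4) = 32x4
Op 2 fold_left: fold axis v@2; visible region now rows[0,32) x cols[0,2) = 32x2
Op 3 fold_left: fold axis v@1; visible region now rows[0,32) x cols[0,1) = 32x1
Op 4 cut(31, 0): punch at orig (31,0); cuts so far [(31, 0)]; region rows[0,32) x cols[0,1) = 32x1
Op 5 cut(22, 0): punch at orig (22,0); cuts so far [(22, 0), (31, 0)]; region rows[0,32) x cols[0,1) = 32x1
Op 6 cut(30, 0): punch at orig (30,0); cuts so far [(22, 0), (30, 0), (31, 0)]; region rows[0,32) x cols[0,1) = 32x1
Op 7 cut(24, 0): punch at orig (24,0); cuts so far [(22, 0), (24, 0), (30, 0), (31, 0)]; region rows[0,32) x cols[0,1) = 32x1
Unfold 1 (reflect across v@1): 8 holes -> [(22, 0), (22, 1), (24, 0), (24, 1), (30, 0), (30, 1), (31, 0), (31, 1)]
Unfold 2 (reflect across v@2): 16 holes -> [(22, 0), (22, 1), (22, 2), (22, 3), (24, 0), (24, 1), (24, 2), (24, 3), (30, 0), (30, 1), (30, 2), (30, 3), (31, 0), (31, 1), (31, 2), (31, 3)]
Unfold 3 (reflect across v@4): 32 holes -> [(22, 0), (22, 1), (22, 2), (22, 3), (22, 4), (22, 5), (22, 6), (22, 7), (24, 0), (24, 1), (24, 2), (24, 3), (24, 4), (24, 5), (24, 6), (24, 7), (30, 0), (30, 1), (30, 2), (30, 3), (30, 4), (30, 5), (30, 6), (30, 7), (31, 0), (31, 1), (31, 2), (31, 3), (31, 4), (31, 5), (31, 6), (31, 7)]
Holes: [(22, 0), (22, 1), (22, 2), (22, 3), (22, 4), (22, 5), (22, 6), (22, 7), (24, 0), (24, 1), (24, 2), (24, 3), (24, 4), (24, 5), (24, 6), (24, 7), (30, 0), (30, 1), (30, 2), (30, 3), (30, 4), (30, 5), (30, 6), (30, 7), (31, 0), (31, 1), (31, 2), (31, 3), (31, 4), (31, 5), (31, 6), (31, 7)]

Answer: yes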